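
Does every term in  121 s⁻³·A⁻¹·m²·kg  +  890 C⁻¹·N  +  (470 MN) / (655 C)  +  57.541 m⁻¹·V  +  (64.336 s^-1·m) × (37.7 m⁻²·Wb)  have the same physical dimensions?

Dimensions:
  121 s⁻³·A⁻¹·m²·kg:  kg·m²·s⁻³·A⁻¹
  890 C⁻¹·N:  N·C⁻¹ = kg·m·s⁻²·(s·A)⁻¹ = kg·m·s⁻³·A⁻¹
  (470 MN) / (655 C):  [kg·m·s⁻²] / [s·A] = kg·m·s⁻³·A⁻¹
  57.541 m⁻¹·V:  V·m⁻¹ = J·C⁻¹·m⁻¹ = kg·m·s⁻³·A⁻¹
  (64.336 s^-1·m) × (37.7 m⁻²·Wb):  [m·s⁻¹] · [kg·s⁻²·A⁻¹] = kg·m·s⁻³·A⁻¹
The terms do not share a single dimension (kg·m²·s⁻³·A⁻¹ vs kg·m·s⁻³·A⁻¹).

No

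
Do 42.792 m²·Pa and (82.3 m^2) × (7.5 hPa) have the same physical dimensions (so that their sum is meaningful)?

Yes

Reduce each to base SI dimensions:
  42.792 m²·Pa:  Pa·m² = N·m⁻²·m² = kg·m·s⁻²
  (82.3 m^2) × (7.5 hPa):  [m²] · [kg·m⁻¹·s⁻²] = kg·m·s⁻²
Both are kg·m·s⁻², so they have the same dimensions and can be added.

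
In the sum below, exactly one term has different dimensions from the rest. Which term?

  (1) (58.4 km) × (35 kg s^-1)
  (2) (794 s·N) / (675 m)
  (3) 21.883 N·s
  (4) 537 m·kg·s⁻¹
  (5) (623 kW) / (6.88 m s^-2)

(2)

Reduce each to base SI dimensions:
  (1) [m] · [kg·s⁻¹] = kg·m·s⁻¹
  (2) [kg·m·s⁻¹] / [m] = kg·s⁻¹
  (3) N·s = kg·m·s⁻²·s = kg·m·s⁻¹
  (4) kg·m·s⁻¹
  (5) [kg·m²·s⁻³] / [m·s⁻²] = kg·m·s⁻¹
All reduce to kg·m·s⁻¹ except (2), which is kg·s⁻¹.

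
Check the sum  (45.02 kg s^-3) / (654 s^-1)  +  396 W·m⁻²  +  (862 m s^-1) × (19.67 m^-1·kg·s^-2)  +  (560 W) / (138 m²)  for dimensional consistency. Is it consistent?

No

Reduce each to base SI dimensions:
  (45.02 kg s^-3) / (654 s^-1):  [kg·s⁻³] / [s⁻¹] = kg·s⁻²
  396 W·m⁻²:  W·m⁻² = J·s⁻¹·m⁻² = kg·s⁻³
  (862 m s^-1) × (19.67 m^-1·kg·s^-2):  [m·s⁻¹] · [kg·m⁻¹·s⁻²] = kg·s⁻³
  (560 W) / (138 m²):  [kg·m²·s⁻³] / [m²] = kg·s⁻³
The terms do not share a single dimension (kg·s⁻² vs kg·s⁻³).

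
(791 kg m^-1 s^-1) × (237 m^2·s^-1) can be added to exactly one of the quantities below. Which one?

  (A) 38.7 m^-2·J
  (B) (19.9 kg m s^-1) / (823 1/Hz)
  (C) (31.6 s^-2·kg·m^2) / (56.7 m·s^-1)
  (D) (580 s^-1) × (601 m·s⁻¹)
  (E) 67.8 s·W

(B)

Reference: [kg·m⁻¹·s⁻¹] · [m²·s⁻¹] = kg·m·s⁻².
Each option:
  (A) J·m⁻² = N·m·m⁻² = kg·s⁻²
  (B) [kg·m·s⁻¹] / [s] = kg·m·s⁻²  ← same
  (C) [kg·m²·s⁻²] / [m·s⁻¹] = kg·m·s⁻¹
  (D) [s⁻¹] · [m·s⁻¹] = m·s⁻²
  (E) W·s = J·s⁻¹·s = kg·m²·s⁻²
Only (B) matches kg·m·s⁻².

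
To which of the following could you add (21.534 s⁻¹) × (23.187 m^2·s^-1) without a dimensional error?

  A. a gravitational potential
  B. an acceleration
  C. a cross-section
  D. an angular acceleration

A.

Reference: [s⁻¹] · [m²·s⁻¹] = m²·s⁻².
Each option:
  A. [gravitational potential] = m²·s⁻²  ← same
  B. [acceleration] = m·s⁻²
  C. [cross-section] = m²
  D. [angular acceleration] = s⁻²
Only A. matches m²·s⁻².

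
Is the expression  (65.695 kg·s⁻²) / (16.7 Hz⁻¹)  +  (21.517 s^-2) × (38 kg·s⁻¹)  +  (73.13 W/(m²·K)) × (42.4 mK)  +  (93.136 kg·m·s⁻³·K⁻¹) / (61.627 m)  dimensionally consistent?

No

Reduce each to base SI dimensions:
  (65.695 kg·s⁻²) / (16.7 Hz⁻¹):  [kg·s⁻²] / [s] = kg·s⁻³
  (21.517 s^-2) × (38 kg·s⁻¹):  [s⁻²] · [kg·s⁻¹] = kg·s⁻³
  (73.13 W/(m²·K)) × (42.4 mK):  [kg·s⁻³·K⁻¹] · [K] = kg·s⁻³
  (93.136 kg·m·s⁻³·K⁻¹) / (61.627 m):  [kg·m·s⁻³·K⁻¹] / [m] = kg·s⁻³·K⁻¹
The terms do not share a single dimension (kg·s⁻³ vs kg·s⁻³·K⁻¹).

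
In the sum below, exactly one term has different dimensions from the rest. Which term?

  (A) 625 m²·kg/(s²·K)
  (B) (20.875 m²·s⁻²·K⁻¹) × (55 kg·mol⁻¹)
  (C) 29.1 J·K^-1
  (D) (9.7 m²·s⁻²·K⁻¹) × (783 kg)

(B)

In SI base units:
  (A) kg·m²·s⁻²·K⁻¹
  (B) [m²·s⁻²·K⁻¹] · [kg·mol⁻¹] = kg·m²·s⁻²·K⁻¹·mol⁻¹
  (C) J·K⁻¹ = N·m·K⁻¹ = kg·m²·s⁻²·K⁻¹
  (D) [m²·s⁻²·K⁻¹] · [kg] = kg·m²·s⁻²·K⁻¹
All reduce to kg·m²·s⁻²·K⁻¹ except (B), which is kg·m²·s⁻²·K⁻¹·mol⁻¹.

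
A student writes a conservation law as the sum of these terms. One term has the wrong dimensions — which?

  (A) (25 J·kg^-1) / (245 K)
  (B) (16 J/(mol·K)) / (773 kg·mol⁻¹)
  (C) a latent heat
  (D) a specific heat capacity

(C)

Reduce each to base SI dimensions:
  (A) [m²·s⁻²] / [K] = m²·s⁻²·K⁻¹
  (B) [kg·m²·s⁻²·K⁻¹·mol⁻¹] / [kg·mol⁻¹] = m²·s⁻²·K⁻¹
  (C) [latent heat] = m²·s⁻²
  (D) [specific heat capacity] = m²·s⁻²·K⁻¹
All reduce to m²·s⁻²·K⁻¹ except (C), which is m²·s⁻².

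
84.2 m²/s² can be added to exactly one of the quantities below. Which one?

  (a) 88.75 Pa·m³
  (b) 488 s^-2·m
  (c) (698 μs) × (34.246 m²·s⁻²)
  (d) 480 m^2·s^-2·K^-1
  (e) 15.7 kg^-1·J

Reference: m²·s⁻².
Each option:
  (a) Pa·m³ = N·m⁻²·m³ = kg·m²·s⁻²
  (b) m·s⁻²
  (c) [s] · [m²·s⁻²] = m²·s⁻¹
  (d) m²·s⁻²·K⁻¹
  (e) J·kg⁻¹ = N·m·kg⁻¹ = m²·s⁻²  ← same
Only (e) matches m²·s⁻².

(e)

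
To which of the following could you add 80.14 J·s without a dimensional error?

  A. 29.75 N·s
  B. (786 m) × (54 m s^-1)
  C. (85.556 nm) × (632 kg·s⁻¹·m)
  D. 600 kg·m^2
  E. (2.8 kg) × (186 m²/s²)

Reference: J·s = N·m·s = kg·m²·s⁻¹.
Each option:
  A. N·s = kg·m·s⁻²·s = kg·m·s⁻¹
  B. [m] · [m·s⁻¹] = m²·s⁻¹
  C. [m] · [kg·m·s⁻¹] = kg·m²·s⁻¹  ← same
  D. kg·m²
  E. [kg] · [m²·s⁻²] = kg·m²·s⁻²
Only C. matches kg·m²·s⁻¹.

C.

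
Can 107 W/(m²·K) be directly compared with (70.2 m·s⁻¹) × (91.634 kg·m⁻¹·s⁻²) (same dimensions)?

Dimensions:
  107 W/(m²·K):  W·m⁻²·K⁻¹ = J·s⁻¹·m⁻²·K⁻¹ = kg·s⁻³·K⁻¹
  (70.2 m·s⁻¹) × (91.634 kg·m⁻¹·s⁻²):  [m·s⁻¹] · [kg·m⁻¹·s⁻²] = kg·s⁻³
kg·s⁻³·K⁻¹ ≠ kg·s⁻³, so they cannot be added.

No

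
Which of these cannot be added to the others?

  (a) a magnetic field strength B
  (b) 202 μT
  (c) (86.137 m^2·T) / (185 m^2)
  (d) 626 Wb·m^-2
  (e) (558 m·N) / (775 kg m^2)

In SI base units:
  (a) [magnetic field strength B] = kg·s⁻²·A⁻¹
  (b) T = Wb·m⁻² = kg·s⁻²·A⁻¹
  (c) [kg·m²·s⁻²·A⁻¹] / [m²] = kg·s⁻²·A⁻¹
  (d) Wb·m⁻² = V·s·m⁻² = kg·s⁻²·A⁻¹
  (e) [kg·m²·s⁻²] / [kg·m²] = s⁻²
All reduce to kg·s⁻²·A⁻¹ except (e), which is s⁻².

(e)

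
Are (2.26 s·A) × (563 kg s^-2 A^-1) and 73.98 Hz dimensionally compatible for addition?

Reduce each to base SI dimensions:
  (2.26 s·A) × (563 kg s^-2 A^-1):  [s·A] · [kg·s⁻²·A⁻¹] = kg·s⁻¹
  73.98 Hz:  Hz = s⁻¹
kg·s⁻¹ ≠ s⁻¹, so they cannot be added.

No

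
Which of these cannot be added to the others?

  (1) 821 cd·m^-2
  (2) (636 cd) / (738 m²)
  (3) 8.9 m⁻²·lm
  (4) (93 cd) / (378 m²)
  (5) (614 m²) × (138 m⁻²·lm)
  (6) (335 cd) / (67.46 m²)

(5)

Expand each in SI base units:
  (1) cd·m⁻² = m⁻²·cd
  (2) [cd] / [m²] = m⁻²·cd
  (3) lm·m⁻² = cd·m⁻² = m⁻²·cd
  (4) [cd] / [m²] = m⁻²·cd
  (5) [m²] · [m⁻²·cd] = cd
  (6) [cd] / [m²] = m⁻²·cd
All reduce to m⁻²·cd except (5), which is cd.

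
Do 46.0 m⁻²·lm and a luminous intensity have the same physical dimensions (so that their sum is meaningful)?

In SI base units:
  46.0 m⁻²·lm:  lm·m⁻² = cd·m⁻² = m⁻²·cd
  a luminous intensity:  [luminous intensity] = cd
m⁻²·cd ≠ cd, so they cannot be added.

No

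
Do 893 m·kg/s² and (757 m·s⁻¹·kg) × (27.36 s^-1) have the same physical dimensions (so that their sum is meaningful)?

Yes

Work out the base dimensions of each:
  893 m·kg/s²:  kg·m·s⁻²
  (757 m·s⁻¹·kg) × (27.36 s^-1):  [kg·m·s⁻¹] · [s⁻¹] = kg·m·s⁻²
Both are kg·m·s⁻², so they have the same dimensions and can be added.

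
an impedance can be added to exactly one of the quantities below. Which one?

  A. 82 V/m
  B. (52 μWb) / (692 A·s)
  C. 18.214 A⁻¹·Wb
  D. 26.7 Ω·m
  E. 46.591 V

Reference: [impedance] = kg·m²·s⁻³·A⁻².
Each option:
  A. V·m⁻¹ = J·C⁻¹·m⁻¹ = kg·m·s⁻³·A⁻¹
  B. [kg·m²·s⁻²·A⁻¹] / [s·A] = kg·m²·s⁻³·A⁻²  ← same
  C. Wb·A⁻¹ = V·s·A⁻¹ = kg·m²·s⁻²·A⁻²
  D. Ω·m = V·A⁻¹·m = kg·m³·s⁻³·A⁻²
  E. V = J·C⁻¹ = kg·m²·s⁻³·A⁻¹
Only B. matches kg·m²·s⁻³·A⁻².

B.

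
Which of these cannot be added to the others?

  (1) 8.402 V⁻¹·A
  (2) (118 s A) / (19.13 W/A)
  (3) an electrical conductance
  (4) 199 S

(2)

Work out the base dimensions of each:
  (1) A·V⁻¹ = A·(J·C⁻¹)⁻¹ = kg⁻¹·m⁻²·s³·A²
  (2) [s·A] / [kg·m²·s⁻³·A⁻¹] = kg⁻¹·m⁻²·s⁴·A²
  (3) [electrical conductance] = kg⁻¹·m⁻²·s³·A²
  (4) S = Ω⁻¹ = kg⁻¹·m⁻²·s³·A²
All reduce to kg⁻¹·m⁻²·s³·A² except (2), which is kg⁻¹·m⁻²·s⁴·A².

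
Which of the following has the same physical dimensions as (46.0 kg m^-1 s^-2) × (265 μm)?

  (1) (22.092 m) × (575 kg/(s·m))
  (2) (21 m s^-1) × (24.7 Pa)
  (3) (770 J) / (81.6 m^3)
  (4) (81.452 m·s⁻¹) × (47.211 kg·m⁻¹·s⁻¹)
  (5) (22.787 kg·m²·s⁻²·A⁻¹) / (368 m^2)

Reference: [kg·m⁻¹·s⁻²] · [m] = kg·s⁻².
Each option:
  (1) [m] · [kg·m⁻¹·s⁻¹] = kg·s⁻¹
  (2) [m·s⁻¹] · [kg·m⁻¹·s⁻²] = kg·s⁻³
  (3) [kg·m²·s⁻²] / [m³] = kg·m⁻¹·s⁻²
  (4) [m·s⁻¹] · [kg·m⁻¹·s⁻¹] = kg·s⁻²  ← same
  (5) [kg·m²·s⁻²·A⁻¹] / [m²] = kg·s⁻²·A⁻¹
Only (4) matches kg·s⁻².

(4)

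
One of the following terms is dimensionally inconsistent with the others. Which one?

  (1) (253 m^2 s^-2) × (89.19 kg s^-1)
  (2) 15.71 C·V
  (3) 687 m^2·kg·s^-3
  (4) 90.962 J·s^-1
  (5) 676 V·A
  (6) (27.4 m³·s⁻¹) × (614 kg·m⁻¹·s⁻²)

Reduce each to base SI dimensions:
  (1) [m²·s⁻²] · [kg·s⁻¹] = kg·m²·s⁻³
  (2) C·V = s·A·J·C⁻¹ = kg·m²·s⁻²
  (3) kg·m²·s⁻³
  (4) J·s⁻¹ = N·m·s⁻¹ = kg·m²·s⁻³
  (5) V·A = J·C⁻¹·A = kg·m²·s⁻³
  (6) [m³·s⁻¹] · [kg·m⁻¹·s⁻²] = kg·m²·s⁻³
All reduce to kg·m²·s⁻³ except (2), which is kg·m²·s⁻².

(2)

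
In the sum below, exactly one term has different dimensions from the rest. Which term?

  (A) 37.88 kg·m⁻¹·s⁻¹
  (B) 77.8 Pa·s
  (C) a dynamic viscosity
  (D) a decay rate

(D)

Expand each in SI base units:
  (A) kg·m⁻¹·s⁻¹
  (B) Pa·s = N·m⁻²·s = kg·m⁻¹·s⁻¹
  (C) [dynamic viscosity] = kg·m⁻¹·s⁻¹
  (D) [decay rate] = s⁻¹
All reduce to kg·m⁻¹·s⁻¹ except (D), which is s⁻¹.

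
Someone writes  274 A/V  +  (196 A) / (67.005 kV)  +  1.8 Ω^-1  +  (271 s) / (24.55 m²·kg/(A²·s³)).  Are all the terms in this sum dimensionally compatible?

No

Work out the base dimensions of each:
  274 A/V:  A·V⁻¹ = A·(J·C⁻¹)⁻¹ = kg⁻¹·m⁻²·s³·A²
  (196 A) / (67.005 kV):  [A] / [kg·m²·s⁻³·A⁻¹] = kg⁻¹·m⁻²·s³·A²
  1.8 Ω^-1:  Ω⁻¹ = (V·A⁻¹)⁻¹ = kg⁻¹·m⁻²·s³·A²
  (271 s) / (24.55 m²·kg/(A²·s³)):  [s] / [kg·m²·s⁻³·A⁻²] = kg⁻¹·m⁻²·s⁴·A²
The terms do not share a single dimension (kg⁻¹·m⁻²·s³·A² vs kg⁻¹·m⁻²·s⁴·A²).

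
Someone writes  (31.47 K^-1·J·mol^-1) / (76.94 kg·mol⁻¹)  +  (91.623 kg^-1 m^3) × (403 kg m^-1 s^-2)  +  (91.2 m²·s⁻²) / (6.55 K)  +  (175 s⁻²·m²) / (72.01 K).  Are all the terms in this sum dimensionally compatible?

No

Work out the base dimensions of each:
  (31.47 K^-1·J·mol^-1) / (76.94 kg·mol⁻¹):  [kg·m²·s⁻²·K⁻¹·mol⁻¹] / [kg·mol⁻¹] = m²·s⁻²·K⁻¹
  (91.623 kg^-1 m^3) × (403 kg m^-1 s^-2):  [kg⁻¹·m³] · [kg·m⁻¹·s⁻²] = m²·s⁻²
  (91.2 m²·s⁻²) / (6.55 K):  [m²·s⁻²] / [K] = m²·s⁻²·K⁻¹
  (175 s⁻²·m²) / (72.01 K):  [m²·s⁻²] / [K] = m²·s⁻²·K⁻¹
The terms do not share a single dimension (m²·s⁻² vs m²·s⁻²·K⁻¹).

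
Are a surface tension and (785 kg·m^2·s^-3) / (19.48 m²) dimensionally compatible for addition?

No

Expand each in SI base units:
  a surface tension:  [surface tension] = kg·s⁻²
  (785 kg·m^2·s^-3) / (19.48 m²):  [kg·m²·s⁻³] / [m²] = kg·s⁻³
kg·s⁻² ≠ kg·s⁻³, so they cannot be added.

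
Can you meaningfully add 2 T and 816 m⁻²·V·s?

Yes

Expand each in SI base units:
  2 T:  T = Wb·m⁻² = kg·s⁻²·A⁻¹
  816 m⁻²·V·s:  V·s·m⁻² = J·C⁻¹·s·m⁻² = kg·s⁻²·A⁻¹
Both are kg·s⁻²·A⁻¹, so they have the same dimensions and can be added.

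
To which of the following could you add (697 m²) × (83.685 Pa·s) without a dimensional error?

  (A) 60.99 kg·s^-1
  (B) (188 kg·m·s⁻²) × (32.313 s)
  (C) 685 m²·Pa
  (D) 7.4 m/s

(B)

Reference: [m²] · [kg·m⁻¹·s⁻¹] = kg·m·s⁻¹.
Each option:
  (A) kg·s⁻¹
  (B) [kg·m·s⁻²] · [s] = kg·m·s⁻¹  ← same
  (C) Pa·m² = N·m⁻²·m² = kg·m·s⁻²
  (D) m·s⁻¹
Only (B) matches kg·m·s⁻¹.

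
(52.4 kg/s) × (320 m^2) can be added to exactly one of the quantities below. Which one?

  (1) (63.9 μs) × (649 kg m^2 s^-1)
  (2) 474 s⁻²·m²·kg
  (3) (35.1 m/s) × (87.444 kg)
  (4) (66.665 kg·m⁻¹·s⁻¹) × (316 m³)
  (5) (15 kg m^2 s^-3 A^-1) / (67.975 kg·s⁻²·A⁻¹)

(4)

Reference: [kg·s⁻¹] · [m²] = kg·m²·s⁻¹.
Each option:
  (1) [s] · [kg·m²·s⁻¹] = kg·m²
  (2) kg·m²·s⁻²
  (3) [m·s⁻¹] · [kg] = kg·m·s⁻¹
  (4) [kg·m⁻¹·s⁻¹] · [m³] = kg·m²·s⁻¹  ← same
  (5) [kg·m²·s⁻³·A⁻¹] / [kg·s⁻²·A⁻¹] = m²·s⁻¹
Only (4) matches kg·m²·s⁻¹.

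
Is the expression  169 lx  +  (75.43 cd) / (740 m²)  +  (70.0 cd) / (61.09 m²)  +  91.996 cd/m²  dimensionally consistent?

Yes

In SI base units:
  169 lx:  lx = lm·m⁻² = m⁻²·cd
  (75.43 cd) / (740 m²):  [cd] / [m²] = m⁻²·cd
  (70.0 cd) / (61.09 m²):  [cd] / [m²] = m⁻²·cd
  91.996 cd/m²:  cd·m⁻² = m⁻²·cd
Every term reduces to m⁻²·cd.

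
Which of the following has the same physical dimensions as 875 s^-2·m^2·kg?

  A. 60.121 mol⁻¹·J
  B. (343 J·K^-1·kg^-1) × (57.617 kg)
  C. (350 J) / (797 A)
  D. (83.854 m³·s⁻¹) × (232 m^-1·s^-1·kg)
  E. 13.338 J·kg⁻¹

Reference: kg·m²·s⁻².
Each option:
  A. J·mol⁻¹ = N·m·mol⁻¹ = kg·m²·s⁻²·mol⁻¹
  B. [m²·s⁻²·K⁻¹] · [kg] = kg·m²·s⁻²·K⁻¹
  C. [kg·m²·s⁻²] / [A] = kg·m²·s⁻²·A⁻¹
  D. [m³·s⁻¹] · [kg·m⁻¹·s⁻¹] = kg·m²·s⁻²  ← same
  E. J·kg⁻¹ = N·m·kg⁻¹ = m²·s⁻²
Only D. matches kg·m²·s⁻².

D.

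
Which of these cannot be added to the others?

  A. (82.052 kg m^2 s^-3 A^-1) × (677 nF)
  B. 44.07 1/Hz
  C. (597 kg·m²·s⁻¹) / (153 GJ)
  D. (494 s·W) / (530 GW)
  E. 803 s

Work out the base dimensions of each:
  A. [kg·m²·s⁻³·A⁻¹] · [kg⁻¹·m⁻²·s⁴·A²] = s·A
  B. Hz⁻¹ = (s⁻¹)⁻¹ = s
  C. [kg·m²·s⁻¹] / [kg·m²·s⁻²] = s
  D. [kg·m²·s⁻²] / [kg·m²·s⁻³] = s
  E. s
All reduce to s except A., which is s·A.

A.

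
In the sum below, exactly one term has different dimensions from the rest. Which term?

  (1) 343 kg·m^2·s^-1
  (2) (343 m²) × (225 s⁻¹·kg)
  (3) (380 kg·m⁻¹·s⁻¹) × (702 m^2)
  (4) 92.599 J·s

(3)

Reduce each to base SI dimensions:
  (1) kg·m²·s⁻¹
  (2) [m²] · [kg·s⁻¹] = kg·m²·s⁻¹
  (3) [kg·m⁻¹·s⁻¹] · [m²] = kg·m·s⁻¹
  (4) J·s = N·m·s = kg·m²·s⁻¹
All reduce to kg·m²·s⁻¹ except (3), which is kg·m·s⁻¹.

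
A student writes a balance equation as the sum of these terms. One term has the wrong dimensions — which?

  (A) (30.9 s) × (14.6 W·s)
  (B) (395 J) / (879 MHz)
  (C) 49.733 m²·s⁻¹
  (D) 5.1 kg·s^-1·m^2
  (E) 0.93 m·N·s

(C)

Expand each in SI base units:
  (A) [s] · [kg·m²·s⁻²] = kg·m²·s⁻¹
  (B) [kg·m²·s⁻²] / [s⁻¹] = kg·m²·s⁻¹
  (C) m²·s⁻¹
  (D) kg·m²·s⁻¹
  (E) N·m·s = kg·m·s⁻²·m·s = kg·m²·s⁻¹
All reduce to kg·m²·s⁻¹ except (C), which is m²·s⁻¹.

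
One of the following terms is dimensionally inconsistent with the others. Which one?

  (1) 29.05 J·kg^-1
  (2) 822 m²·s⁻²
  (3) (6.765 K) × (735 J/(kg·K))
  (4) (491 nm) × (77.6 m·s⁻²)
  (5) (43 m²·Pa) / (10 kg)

Reduce each to base SI dimensions:
  (1) J·kg⁻¹ = N·m·kg⁻¹ = m²·s⁻²
  (2) m²·s⁻²
  (3) [K] · [m²·s⁻²·K⁻¹] = m²·s⁻²
  (4) [m] · [m·s⁻²] = m²·s⁻²
  (5) [kg·m·s⁻²] / [kg] = m·s⁻²
All reduce to m²·s⁻² except (5), which is m·s⁻².

(5)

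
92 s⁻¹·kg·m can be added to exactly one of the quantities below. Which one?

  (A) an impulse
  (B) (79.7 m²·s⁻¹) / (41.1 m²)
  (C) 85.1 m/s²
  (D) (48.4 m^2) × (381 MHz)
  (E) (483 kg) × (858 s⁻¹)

Reference: kg·m·s⁻¹.
Each option:
  (A) [impulse] = kg·m·s⁻¹  ← same
  (B) [m²·s⁻¹] / [m²] = s⁻¹
  (C) m·s⁻²
  (D) [m²] · [s⁻¹] = m²·s⁻¹
  (E) [kg] · [s⁻¹] = kg·s⁻¹
Only (A) matches kg·m·s⁻¹.

(A)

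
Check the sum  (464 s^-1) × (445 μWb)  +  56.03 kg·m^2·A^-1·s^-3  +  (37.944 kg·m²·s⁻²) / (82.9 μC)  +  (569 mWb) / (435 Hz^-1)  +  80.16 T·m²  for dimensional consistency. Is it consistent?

In SI base units:
  (464 s^-1) × (445 μWb):  [s⁻¹] · [kg·m²·s⁻²·A⁻¹] = kg·m²·s⁻³·A⁻¹
  56.03 kg·m^2·A^-1·s^-3:  kg·m²·s⁻³·A⁻¹
  (37.944 kg·m²·s⁻²) / (82.9 μC):  [kg·m²·s⁻²] / [s·A] = kg·m²·s⁻³·A⁻¹
  (569 mWb) / (435 Hz^-1):  [kg·m²·s⁻²·A⁻¹] / [s] = kg·m²·s⁻³·A⁻¹
  80.16 T·m²:  T·m² = Wb·m⁻²·m² = kg·m²·s⁻²·A⁻¹
The terms do not share a single dimension (kg·m²·s⁻²·A⁻¹ vs kg·m²·s⁻³·A⁻¹).

No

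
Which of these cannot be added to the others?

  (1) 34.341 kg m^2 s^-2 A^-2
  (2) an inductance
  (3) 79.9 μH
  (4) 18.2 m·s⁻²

Expand each in SI base units:
  (1) kg·m²·s⁻²·A⁻²
  (2) [inductance] = kg·m²·s⁻²·A⁻²
  (3) H = V·s·A⁻¹ = kg·m²·s⁻²·A⁻²
  (4) m·s⁻²
All reduce to kg·m²·s⁻²·A⁻² except (4), which is m·s⁻².

(4)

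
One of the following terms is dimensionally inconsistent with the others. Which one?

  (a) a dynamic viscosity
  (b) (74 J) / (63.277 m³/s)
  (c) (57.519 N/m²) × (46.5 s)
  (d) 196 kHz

Dimensions:
  (a) [dynamic viscosity] = kg·m⁻¹·s⁻¹
  (b) [kg·m²·s⁻²] / [m³·s⁻¹] = kg·m⁻¹·s⁻¹
  (c) [kg·m⁻¹·s⁻²] · [s] = kg·m⁻¹·s⁻¹
  (d) Hz = s⁻¹
All reduce to kg·m⁻¹·s⁻¹ except (d), which is s⁻¹.

(d)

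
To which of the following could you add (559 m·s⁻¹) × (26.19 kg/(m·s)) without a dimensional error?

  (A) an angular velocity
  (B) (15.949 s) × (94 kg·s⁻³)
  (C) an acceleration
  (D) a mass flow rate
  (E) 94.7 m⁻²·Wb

(B)

Reference: [m·s⁻¹] · [kg·m⁻¹·s⁻¹] = kg·s⁻².
Each option:
  (A) [angular velocity] = s⁻¹
  (B) [s] · [kg·s⁻³] = kg·s⁻²  ← same
  (C) [acceleration] = m·s⁻²
  (D) [mass flow rate] = kg·s⁻¹
  (E) Wb·m⁻² = V·s·m⁻² = kg·s⁻²·A⁻¹
Only (B) matches kg·s⁻².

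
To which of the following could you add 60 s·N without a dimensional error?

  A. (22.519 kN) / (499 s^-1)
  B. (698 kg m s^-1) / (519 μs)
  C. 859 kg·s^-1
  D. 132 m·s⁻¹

Reference: N·s = kg·m·s⁻²·s = kg·m·s⁻¹.
Each option:
  A. [kg·m·s⁻²] / [s⁻¹] = kg·m·s⁻¹  ← same
  B. [kg·m·s⁻¹] / [s] = kg·m·s⁻²
  C. kg·s⁻¹
  D. m·s⁻¹
Only A. matches kg·m·s⁻¹.

A.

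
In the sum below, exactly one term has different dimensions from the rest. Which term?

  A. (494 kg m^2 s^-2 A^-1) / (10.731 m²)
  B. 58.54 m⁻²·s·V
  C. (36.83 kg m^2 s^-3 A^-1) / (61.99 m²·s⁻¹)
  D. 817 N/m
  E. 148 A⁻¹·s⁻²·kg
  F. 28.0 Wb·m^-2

D.

Expand each in SI base units:
  A. [kg·m²·s⁻²·A⁻¹] / [m²] = kg·s⁻²·A⁻¹
  B. V·s·m⁻² = J·C⁻¹·s·m⁻² = kg·s⁻²·A⁻¹
  C. [kg·m²·s⁻³·A⁻¹] / [m²·s⁻¹] = kg·s⁻²·A⁻¹
  D. N·m⁻¹ = kg·m·s⁻²·m⁻¹ = kg·s⁻²
  E. kg·s⁻²·A⁻¹
  F. Wb·m⁻² = V·s·m⁻² = kg·s⁻²·A⁻¹
All reduce to kg·s⁻²·A⁻¹ except D., which is kg·s⁻².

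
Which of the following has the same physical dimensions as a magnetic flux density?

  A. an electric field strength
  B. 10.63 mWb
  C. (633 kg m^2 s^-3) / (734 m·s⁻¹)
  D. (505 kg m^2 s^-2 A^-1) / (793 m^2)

Reference: [magnetic flux density] = kg·s⁻²·A⁻¹.
Each option:
  A. [electric field strength] = kg·m·s⁻³·A⁻¹
  B. Wb = V·s = kg·m²·s⁻²·A⁻¹
  C. [kg·m²·s⁻³] / [m·s⁻¹] = kg·m·s⁻²
  D. [kg·m²·s⁻²·A⁻¹] / [m²] = kg·s⁻²·A⁻¹  ← same
Only D. matches kg·s⁻²·A⁻¹.

D.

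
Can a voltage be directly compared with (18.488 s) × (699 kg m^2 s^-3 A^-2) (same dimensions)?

In SI base units:
  a voltage:  [voltage] = kg·m²·s⁻³·A⁻¹
  (18.488 s) × (699 kg m^2 s^-3 A^-2):  [s] · [kg·m²·s⁻³·A⁻²] = kg·m²·s⁻²·A⁻²
kg·m²·s⁻³·A⁻¹ ≠ kg·m²·s⁻²·A⁻², so they cannot be added.

No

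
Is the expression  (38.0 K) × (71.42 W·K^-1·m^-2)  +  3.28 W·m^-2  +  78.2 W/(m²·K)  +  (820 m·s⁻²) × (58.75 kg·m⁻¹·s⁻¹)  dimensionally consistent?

In SI base units:
  (38.0 K) × (71.42 W·K^-1·m^-2):  [K] · [kg·s⁻³·K⁻¹] = kg·s⁻³
  3.28 W·m^-2:  W·m⁻² = J·s⁻¹·m⁻² = kg·s⁻³
  78.2 W/(m²·K):  W·m⁻²·K⁻¹ = J·s⁻¹·m⁻²·K⁻¹ = kg·s⁻³·K⁻¹
  (820 m·s⁻²) × (58.75 kg·m⁻¹·s⁻¹):  [m·s⁻²] · [kg·m⁻¹·s⁻¹] = kg·s⁻³
The terms do not share a single dimension (kg·s⁻³ vs kg·s⁻³·K⁻¹).

No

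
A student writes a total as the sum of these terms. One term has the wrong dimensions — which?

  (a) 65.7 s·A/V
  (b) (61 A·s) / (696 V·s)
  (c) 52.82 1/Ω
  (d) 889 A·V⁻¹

(a)

Expand each in SI base units:
  (a) A·s·V⁻¹ = A·s·(J·C⁻¹)⁻¹ = kg⁻¹·m⁻²·s⁴·A²
  (b) [s·A] / [kg·m²·s⁻²·A⁻¹] = kg⁻¹·m⁻²·s³·A²
  (c) Ω⁻¹ = (V·A⁻¹)⁻¹ = kg⁻¹·m⁻²·s³·A²
  (d) A·V⁻¹ = A·(J·C⁻¹)⁻¹ = kg⁻¹·m⁻²·s³·A²
All reduce to kg⁻¹·m⁻²·s³·A² except (a), which is kg⁻¹·m⁻²·s⁴·A².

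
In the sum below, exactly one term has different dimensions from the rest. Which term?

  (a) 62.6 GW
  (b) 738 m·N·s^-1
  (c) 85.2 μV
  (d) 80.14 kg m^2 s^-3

(c)

In SI base units:
  (a) W = J·s⁻¹ = kg·m²·s⁻³
  (b) N·m·s⁻¹ = kg·m·s⁻²·m·s⁻¹ = kg·m²·s⁻³
  (c) V = J·C⁻¹ = kg·m²·s⁻³·A⁻¹
  (d) kg·m²·s⁻³
All reduce to kg·m²·s⁻³ except (c), which is kg·m²·s⁻³·A⁻¹.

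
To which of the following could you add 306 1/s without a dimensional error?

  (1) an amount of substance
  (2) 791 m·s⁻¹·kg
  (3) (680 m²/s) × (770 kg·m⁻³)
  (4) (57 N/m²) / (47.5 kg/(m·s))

(4)

Reference: s⁻¹.
Each option:
  (1) [amount of substance] = mol
  (2) kg·m·s⁻¹
  (3) [m²·s⁻¹] · [kg·m⁻³] = kg·m⁻¹·s⁻¹
  (4) [kg·m⁻¹·s⁻²] / [kg·m⁻¹·s⁻¹] = s⁻¹  ← same
Only (4) matches s⁻¹.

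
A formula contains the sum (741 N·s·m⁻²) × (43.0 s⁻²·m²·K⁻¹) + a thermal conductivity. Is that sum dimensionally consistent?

Yes

Work out the base dimensions of each:
  (741 N·s·m⁻²) × (43.0 s⁻²·m²·K⁻¹):  [kg·m⁻¹·s⁻¹] · [m²·s⁻²·K⁻¹] = kg·m·s⁻³·K⁻¹
  a thermal conductivity:  [thermal conductivity] = kg·m·s⁻³·K⁻¹
Both are kg·m·s⁻³·K⁻¹, so they have the same dimensions and can be added.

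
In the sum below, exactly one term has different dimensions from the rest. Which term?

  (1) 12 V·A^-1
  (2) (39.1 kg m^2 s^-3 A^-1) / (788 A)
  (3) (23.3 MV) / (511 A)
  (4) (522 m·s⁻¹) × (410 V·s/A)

(4)

In SI base units:
  (1) V·A⁻¹ = J·C⁻¹·A⁻¹ = kg·m²·s⁻³·A⁻²
  (2) [kg·m²·s⁻³·A⁻¹] / [A] = kg·m²·s⁻³·A⁻²
  (3) [kg·m²·s⁻³·A⁻¹] / [A] = kg·m²·s⁻³·A⁻²
  (4) [m·s⁻¹] · [kg·m²·s⁻²·A⁻²] = kg·m³·s⁻³·A⁻²
All reduce to kg·m²·s⁻³·A⁻² except (4), which is kg·m³·s⁻³·A⁻².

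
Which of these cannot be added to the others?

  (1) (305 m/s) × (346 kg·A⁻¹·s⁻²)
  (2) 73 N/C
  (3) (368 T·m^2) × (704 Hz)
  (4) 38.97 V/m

Reduce each to base SI dimensions:
  (1) [m·s⁻¹] · [kg·s⁻²·A⁻¹] = kg·m·s⁻³·A⁻¹
  (2) N·C⁻¹ = kg·m·s⁻²·(s·A)⁻¹ = kg·m·s⁻³·A⁻¹
  (3) [kg·m²·s⁻²·A⁻¹] · [s⁻¹] = kg·m²·s⁻³·A⁻¹
  (4) V·m⁻¹ = J·C⁻¹·m⁻¹ = kg·m·s⁻³·A⁻¹
All reduce to kg·m·s⁻³·A⁻¹ except (3), which is kg·m²·s⁻³·A⁻¹.

(3)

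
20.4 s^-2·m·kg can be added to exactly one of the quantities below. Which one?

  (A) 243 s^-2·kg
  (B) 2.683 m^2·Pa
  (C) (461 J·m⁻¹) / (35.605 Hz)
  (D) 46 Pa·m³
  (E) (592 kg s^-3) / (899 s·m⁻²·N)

Reference: kg·m·s⁻².
Each option:
  (A) kg·s⁻²
  (B) Pa·m² = N·m⁻²·m² = kg·m·s⁻²  ← same
  (C) [kg·m·s⁻²] / [s⁻¹] = kg·m·s⁻¹
  (D) Pa·m³ = N·m⁻²·m³ = kg·m²·s⁻²
  (E) [kg·s⁻³] / [kg·m⁻¹·s⁻¹] = m·s⁻²
Only (B) matches kg·m·s⁻².

(B)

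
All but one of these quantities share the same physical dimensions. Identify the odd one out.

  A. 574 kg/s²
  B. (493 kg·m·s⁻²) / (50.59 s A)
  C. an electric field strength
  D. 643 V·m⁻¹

In SI base units:
  A. kg·s⁻²
  B. [kg·m·s⁻²] / [s·A] = kg·m·s⁻³·A⁻¹
  C. [electric field strength] = kg·m·s⁻³·A⁻¹
  D. V·m⁻¹ = J·C⁻¹·m⁻¹ = kg·m·s⁻³·A⁻¹
All reduce to kg·m·s⁻³·A⁻¹ except A., which is kg·s⁻².

A.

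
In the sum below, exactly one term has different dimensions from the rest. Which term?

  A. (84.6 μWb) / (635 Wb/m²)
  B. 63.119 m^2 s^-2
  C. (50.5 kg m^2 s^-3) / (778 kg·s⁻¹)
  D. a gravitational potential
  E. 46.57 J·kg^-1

Reduce each to base SI dimensions:
  A. [kg·m²·s⁻²·A⁻¹] / [kg·s⁻²·A⁻¹] = m²
  B. m²·s⁻²
  C. [kg·m²·s⁻³] / [kg·s⁻¹] = m²·s⁻²
  D. [gravitational potential] = m²·s⁻²
  E. J·kg⁻¹ = N·m·kg⁻¹ = m²·s⁻²
All reduce to m²·s⁻² except A., which is m².

A.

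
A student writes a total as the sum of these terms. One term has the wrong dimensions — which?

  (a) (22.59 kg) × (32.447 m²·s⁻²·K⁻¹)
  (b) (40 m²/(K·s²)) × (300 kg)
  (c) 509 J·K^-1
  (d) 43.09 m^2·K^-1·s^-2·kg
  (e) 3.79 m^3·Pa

(e)

Reduce each to base SI dimensions:
  (a) [kg] · [m²·s⁻²·K⁻¹] = kg·m²·s⁻²·K⁻¹
  (b) [m²·s⁻²·K⁻¹] · [kg] = kg·m²·s⁻²·K⁻¹
  (c) J·K⁻¹ = N·m·K⁻¹ = kg·m²·s⁻²·K⁻¹
  (d) kg·m²·s⁻²·K⁻¹
  (e) Pa·m³ = N·m⁻²·m³ = kg·m²·s⁻²
All reduce to kg·m²·s⁻²·K⁻¹ except (e), which is kg·m²·s⁻².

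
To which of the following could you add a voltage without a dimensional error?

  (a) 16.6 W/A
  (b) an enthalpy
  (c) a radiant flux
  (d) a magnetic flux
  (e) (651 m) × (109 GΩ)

(a)

Reference: [voltage] = kg·m²·s⁻³·A⁻¹.
Each option:
  (a) W·A⁻¹ = J·s⁻¹·A⁻¹ = kg·m²·s⁻³·A⁻¹  ← same
  (b) [enthalpy] = kg·m²·s⁻²
  (c) [radiant flux] = kg·m²·s⁻³
  (d) [magnetic flux] = kg·m²·s⁻²·A⁻¹
  (e) [m] · [kg·m²·s⁻³·A⁻²] = kg·m³·s⁻³·A⁻²
Only (a) matches kg·m²·s⁻³·A⁻¹.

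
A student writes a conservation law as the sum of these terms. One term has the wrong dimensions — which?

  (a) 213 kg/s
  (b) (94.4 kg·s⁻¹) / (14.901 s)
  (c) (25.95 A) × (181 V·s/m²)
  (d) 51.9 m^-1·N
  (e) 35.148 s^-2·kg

Reduce each to base SI dimensions:
  (a) kg·s⁻¹
  (b) [kg·s⁻¹] / [s] = kg·s⁻²
  (c) [A] · [kg·s⁻²·A⁻¹] = kg·s⁻²
  (d) N·m⁻¹ = kg·m·s⁻²·m⁻¹ = kg·s⁻²
  (e) kg·s⁻²
All reduce to kg·s⁻² except (a), which is kg·s⁻¹.

(a)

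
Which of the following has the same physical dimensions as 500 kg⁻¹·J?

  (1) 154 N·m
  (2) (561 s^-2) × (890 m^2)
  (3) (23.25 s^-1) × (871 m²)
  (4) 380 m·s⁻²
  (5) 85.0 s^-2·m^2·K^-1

Reference: J·kg⁻¹ = N·m·kg⁻¹ = m²·s⁻².
Each option:
  (1) N·m = kg·m·s⁻²·m = kg·m²·s⁻²
  (2) [s⁻²] · [m²] = m²·s⁻²  ← same
  (3) [s⁻¹] · [m²] = m²·s⁻¹
  (4) m·s⁻²
  (5) m²·s⁻²·K⁻¹
Only (2) matches m²·s⁻².

(2)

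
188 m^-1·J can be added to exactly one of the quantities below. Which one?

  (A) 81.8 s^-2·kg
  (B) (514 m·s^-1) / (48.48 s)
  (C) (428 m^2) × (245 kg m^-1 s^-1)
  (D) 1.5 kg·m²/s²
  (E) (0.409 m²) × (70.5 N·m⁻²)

(E)

Reference: J·m⁻¹ = N·m·m⁻¹ = kg·m·s⁻².
Each option:
  (A) kg·s⁻²
  (B) [m·s⁻¹] / [s] = m·s⁻²
  (C) [m²] · [kg·m⁻¹·s⁻¹] = kg·m·s⁻¹
  (D) kg·m²·s⁻²
  (E) [m²] · [kg·m⁻¹·s⁻²] = kg·m·s⁻²  ← same
Only (E) matches kg·m·s⁻².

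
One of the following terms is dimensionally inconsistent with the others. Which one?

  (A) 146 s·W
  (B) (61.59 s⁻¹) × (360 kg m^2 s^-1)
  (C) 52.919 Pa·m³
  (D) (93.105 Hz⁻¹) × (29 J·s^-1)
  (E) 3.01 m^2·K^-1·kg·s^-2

(E)

Work out the base dimensions of each:
  (A) W·s = J·s⁻¹·s = kg·m²·s⁻²
  (B) [s⁻¹] · [kg·m²·s⁻¹] = kg·m²·s⁻²
  (C) Pa·m³ = N·m⁻²·m³ = kg·m²·s⁻²
  (D) [s] · [kg·m²·s⁻³] = kg·m²·s⁻²
  (E) kg·m²·s⁻²·K⁻¹
All reduce to kg·m²·s⁻² except (E), which is kg·m²·s⁻²·K⁻¹.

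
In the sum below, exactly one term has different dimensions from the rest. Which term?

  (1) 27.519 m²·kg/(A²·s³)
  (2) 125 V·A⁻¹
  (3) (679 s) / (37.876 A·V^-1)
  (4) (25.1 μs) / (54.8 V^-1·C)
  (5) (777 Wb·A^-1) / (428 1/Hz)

(3)

Work out the base dimensions of each:
  (1) kg·m²·s⁻³·A⁻²
  (2) V·A⁻¹ = J·C⁻¹·A⁻¹ = kg·m²·s⁻³·A⁻²
  (3) [s] / [kg⁻¹·m⁻²·s³·A²] = kg·m²·s⁻²·A⁻²
  (4) [s] / [kg⁻¹·m⁻²·s⁴·A²] = kg·m²·s⁻³·A⁻²
  (5) [kg·m²·s⁻²·A⁻²] / [s] = kg·m²·s⁻³·A⁻²
All reduce to kg·m²·s⁻³·A⁻² except (3), which is kg·m²·s⁻²·A⁻².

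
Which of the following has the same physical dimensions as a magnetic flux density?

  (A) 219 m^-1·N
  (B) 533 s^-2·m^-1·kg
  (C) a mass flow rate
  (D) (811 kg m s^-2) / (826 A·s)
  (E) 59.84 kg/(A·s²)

Reference: [magnetic flux density] = kg·s⁻²·A⁻¹.
Each option:
  (A) N·m⁻¹ = kg·m·s⁻²·m⁻¹ = kg·s⁻²
  (B) kg·m⁻¹·s⁻²
  (C) [mass flow rate] = kg·s⁻¹
  (D) [kg·m·s⁻²] / [s·A] = kg·m·s⁻³·A⁻¹
  (E) kg·s⁻²·A⁻¹  ← same
Only (E) matches kg·s⁻²·A⁻¹.

(E)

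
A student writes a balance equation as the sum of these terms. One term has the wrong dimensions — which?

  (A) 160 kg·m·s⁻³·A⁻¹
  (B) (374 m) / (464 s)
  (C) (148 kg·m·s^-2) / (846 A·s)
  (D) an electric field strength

Expand each in SI base units:
  (A) kg·m·s⁻³·A⁻¹
  (B) [m] / [s] = m·s⁻¹
  (C) [kg·m·s⁻²] / [s·A] = kg·m·s⁻³·A⁻¹
  (D) [electric field strength] = kg·m·s⁻³·A⁻¹
All reduce to kg·m·s⁻³·A⁻¹ except (B), which is m·s⁻¹.

(B)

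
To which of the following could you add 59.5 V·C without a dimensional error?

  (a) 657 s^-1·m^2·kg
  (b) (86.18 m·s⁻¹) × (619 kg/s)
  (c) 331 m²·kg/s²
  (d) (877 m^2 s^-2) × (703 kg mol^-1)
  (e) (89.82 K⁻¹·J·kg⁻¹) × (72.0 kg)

Reference: C·V = s·A·J·C⁻¹ = kg·m²·s⁻².
Each option:
  (a) kg·m²·s⁻¹
  (b) [m·s⁻¹] · [kg·s⁻¹] = kg·m·s⁻²
  (c) kg·m²·s⁻²  ← same
  (d) [m²·s⁻²] · [kg·mol⁻¹] = kg·m²·s⁻²·mol⁻¹
  (e) [m²·s⁻²·K⁻¹] · [kg] = kg·m²·s⁻²·K⁻¹
Only (c) matches kg·m²·s⁻².

(c)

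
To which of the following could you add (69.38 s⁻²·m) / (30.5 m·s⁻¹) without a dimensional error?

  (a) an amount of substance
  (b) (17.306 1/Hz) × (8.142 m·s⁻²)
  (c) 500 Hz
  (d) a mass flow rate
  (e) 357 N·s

Reference: [m·s⁻²] / [m·s⁻¹] = s⁻¹.
Each option:
  (a) [amount of substance] = mol
  (b) [s] · [m·s⁻²] = m·s⁻¹
  (c) Hz = s⁻¹  ← same
  (d) [mass flow rate] = kg·s⁻¹
  (e) N·s = kg·m·s⁻²·s = kg·m·s⁻¹
Only (c) matches s⁻¹.

(c)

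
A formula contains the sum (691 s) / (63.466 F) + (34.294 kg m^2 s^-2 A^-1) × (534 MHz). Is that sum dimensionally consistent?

Expand each in SI base units:
  (691 s) / (63.466 F):  [s] / [kg⁻¹·m⁻²·s⁴·A²] = kg·m²·s⁻³·A⁻²
  (34.294 kg m^2 s^-2 A^-1) × (534 MHz):  [kg·m²·s⁻²·A⁻¹] · [s⁻¹] = kg·m²·s⁻³·A⁻¹
kg·m²·s⁻³·A⁻² ≠ kg·m²·s⁻³·A⁻¹, so they cannot be added.

No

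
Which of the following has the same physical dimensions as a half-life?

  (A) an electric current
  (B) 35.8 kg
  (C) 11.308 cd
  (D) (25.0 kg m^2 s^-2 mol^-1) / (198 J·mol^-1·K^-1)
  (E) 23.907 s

(E)

Reference: [half-life] = s.
Each option:
  (A) [electric current] = A
  (B) kg
  (C) cd
  (D) [kg·m²·s⁻²·mol⁻¹] / [kg·m²·s⁻²·K⁻¹·mol⁻¹] = K
  (E) s  ← same
Only (E) matches s.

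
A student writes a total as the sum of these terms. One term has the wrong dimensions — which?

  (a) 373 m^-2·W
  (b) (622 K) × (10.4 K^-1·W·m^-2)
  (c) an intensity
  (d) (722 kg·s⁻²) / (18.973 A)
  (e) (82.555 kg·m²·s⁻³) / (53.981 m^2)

(d)

Reduce each to base SI dimensions:
  (a) W·m⁻² = J·s⁻¹·m⁻² = kg·s⁻³
  (b) [K] · [kg·s⁻³·K⁻¹] = kg·s⁻³
  (c) [intensity] = kg·s⁻³
  (d) [kg·s⁻²] / [A] = kg·s⁻²·A⁻¹
  (e) [kg·m²·s⁻³] / [m²] = kg·s⁻³
All reduce to kg·s⁻³ except (d), which is kg·s⁻²·A⁻¹.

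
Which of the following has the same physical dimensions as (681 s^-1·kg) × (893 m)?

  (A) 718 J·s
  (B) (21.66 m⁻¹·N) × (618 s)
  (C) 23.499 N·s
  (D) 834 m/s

(C)

Reference: [kg·s⁻¹] · [m] = kg·m·s⁻¹.
Each option:
  (A) J·s = N·m·s = kg·m²·s⁻¹
  (B) [kg·s⁻²] · [s] = kg·s⁻¹
  (C) N·s = kg·m·s⁻²·s = kg·m·s⁻¹  ← same
  (D) m·s⁻¹
Only (C) matches kg·m·s⁻¹.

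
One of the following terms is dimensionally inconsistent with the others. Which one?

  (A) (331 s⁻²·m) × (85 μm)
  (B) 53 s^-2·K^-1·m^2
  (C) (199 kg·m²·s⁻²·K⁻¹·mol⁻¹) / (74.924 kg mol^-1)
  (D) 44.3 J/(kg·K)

Dimensions:
  (A) [m·s⁻²] · [m] = m²·s⁻²
  (B) m²·s⁻²·K⁻¹
  (C) [kg·m²·s⁻²·K⁻¹·mol⁻¹] / [kg·mol⁻¹] = m²·s⁻²·K⁻¹
  (D) J·kg⁻¹·K⁻¹ = N·m·kg⁻¹·K⁻¹ = m²·s⁻²·K⁻¹
All reduce to m²·s⁻²·K⁻¹ except (A), which is m²·s⁻².

(A)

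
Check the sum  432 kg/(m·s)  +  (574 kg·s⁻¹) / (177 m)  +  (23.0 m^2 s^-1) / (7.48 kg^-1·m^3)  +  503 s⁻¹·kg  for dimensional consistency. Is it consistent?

No

Expand each in SI base units:
  432 kg/(m·s):  kg·m⁻¹·s⁻¹
  (574 kg·s⁻¹) / (177 m):  [kg·s⁻¹] / [m] = kg·m⁻¹·s⁻¹
  (23.0 m^2 s^-1) / (7.48 kg^-1·m^3):  [m²·s⁻¹] / [kg⁻¹·m³] = kg·m⁻¹·s⁻¹
  503 s⁻¹·kg:  kg·s⁻¹
The terms do not share a single dimension (kg·m⁻¹·s⁻¹ vs kg·s⁻¹).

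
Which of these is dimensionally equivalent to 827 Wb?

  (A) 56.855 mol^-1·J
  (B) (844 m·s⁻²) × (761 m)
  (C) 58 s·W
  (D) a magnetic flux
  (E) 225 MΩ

(D)

Reference: Wb = V·s = kg·m²·s⁻²·A⁻¹.
Each option:
  (A) J·mol⁻¹ = N·m·mol⁻¹ = kg·m²·s⁻²·mol⁻¹
  (B) [m·s⁻²] · [m] = m²·s⁻²
  (C) W·s = J·s⁻¹·s = kg·m²·s⁻²
  (D) [magnetic flux] = kg·m²·s⁻²·A⁻¹  ← same
  (E) Ω = V·A⁻¹ = kg·m²·s⁻³·A⁻²
Only (D) matches kg·m²·s⁻²·A⁻¹.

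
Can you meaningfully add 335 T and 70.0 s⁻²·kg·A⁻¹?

Work out the base dimensions of each:
  335 T:  T = Wb·m⁻² = kg·s⁻²·A⁻¹
  70.0 s⁻²·kg·A⁻¹:  kg·s⁻²·A⁻¹
Both are kg·s⁻²·A⁻¹, so they have the same dimensions and can be added.

Yes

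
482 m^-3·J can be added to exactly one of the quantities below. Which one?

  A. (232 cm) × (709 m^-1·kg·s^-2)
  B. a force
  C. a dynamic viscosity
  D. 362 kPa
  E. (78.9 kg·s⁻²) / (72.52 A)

Reference: J·m⁻³ = N·m·m⁻³ = kg·m⁻¹·s⁻².
Each option:
  A. [m] · [kg·m⁻¹·s⁻²] = kg·s⁻²
  B. [force] = kg·m·s⁻²
  C. [dynamic viscosity] = kg·m⁻¹·s⁻¹
  D. Pa = N·m⁻² = kg·m⁻¹·s⁻²  ← same
  E. [kg·s⁻²] / [A] = kg·s⁻²·A⁻¹
Only D. matches kg·m⁻¹·s⁻².

D.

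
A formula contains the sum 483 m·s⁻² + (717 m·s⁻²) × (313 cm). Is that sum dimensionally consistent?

No

Reduce each to base SI dimensions:
  483 m·s⁻²:  m·s⁻²
  (717 m·s⁻²) × (313 cm):  [m·s⁻²] · [m] = m²·s⁻²
m·s⁻² ≠ m²·s⁻², so they cannot be added.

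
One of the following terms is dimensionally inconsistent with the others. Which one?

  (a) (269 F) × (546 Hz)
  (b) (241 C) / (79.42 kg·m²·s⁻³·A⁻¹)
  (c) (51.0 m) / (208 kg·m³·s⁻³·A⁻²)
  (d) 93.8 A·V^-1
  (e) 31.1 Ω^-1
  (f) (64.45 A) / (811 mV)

Reduce each to base SI dimensions:
  (a) [kg⁻¹·m⁻²·s⁴·A²] · [s⁻¹] = kg⁻¹·m⁻²·s³·A²
  (b) [s·A] / [kg·m²·s⁻³·A⁻¹] = kg⁻¹·m⁻²·s⁴·A²
  (c) [m] / [kg·m³·s⁻³·A⁻²] = kg⁻¹·m⁻²·s³·A²
  (d) A·V⁻¹ = A·(J·C⁻¹)⁻¹ = kg⁻¹·m⁻²·s³·A²
  (e) Ω⁻¹ = (V·A⁻¹)⁻¹ = kg⁻¹·m⁻²·s³·A²
  (f) [A] / [kg·m²·s⁻³·A⁻¹] = kg⁻¹·m⁻²·s³·A²
All reduce to kg⁻¹·m⁻²·s³·A² except (b), which is kg⁻¹·m⁻²·s⁴·A².

(b)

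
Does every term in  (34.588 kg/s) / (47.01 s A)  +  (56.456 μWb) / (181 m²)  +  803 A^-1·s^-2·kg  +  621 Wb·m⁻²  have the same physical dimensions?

Reduce each to base SI dimensions:
  (34.588 kg/s) / (47.01 s A):  [kg·s⁻¹] / [s·A] = kg·s⁻²·A⁻¹
  (56.456 μWb) / (181 m²):  [kg·m²·s⁻²·A⁻¹] / [m²] = kg·s⁻²·A⁻¹
  803 A^-1·s^-2·kg:  kg·s⁻²·A⁻¹
  621 Wb·m⁻²:  Wb·m⁻² = V·s·m⁻² = kg·s⁻²·A⁻¹
Every term reduces to kg·s⁻²·A⁻¹.

Yes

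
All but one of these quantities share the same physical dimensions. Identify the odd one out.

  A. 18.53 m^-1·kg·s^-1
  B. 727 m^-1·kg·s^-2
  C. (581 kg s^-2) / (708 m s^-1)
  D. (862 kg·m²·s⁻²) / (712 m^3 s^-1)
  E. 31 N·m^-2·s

B.

Work out the base dimensions of each:
  A. kg·m⁻¹·s⁻¹
  B. kg·m⁻¹·s⁻²
  C. [kg·s⁻²] / [m·s⁻¹] = kg·m⁻¹·s⁻¹
  D. [kg·m²·s⁻²] / [m³·s⁻¹] = kg·m⁻¹·s⁻¹
  E. N·s·m⁻² = kg·m·s⁻²·s·m⁻² = kg·m⁻¹·s⁻¹
All reduce to kg·m⁻¹·s⁻¹ except B., which is kg·m⁻¹·s⁻².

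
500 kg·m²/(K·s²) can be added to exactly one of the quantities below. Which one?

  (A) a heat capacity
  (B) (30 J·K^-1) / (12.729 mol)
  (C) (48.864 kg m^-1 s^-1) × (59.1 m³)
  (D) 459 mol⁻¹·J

(A)

Reference: kg·m²·s⁻²·K⁻¹.
Each option:
  (A) [heat capacity] = kg·m²·s⁻²·K⁻¹  ← same
  (B) [kg·m²·s⁻²·K⁻¹] / [mol] = kg·m²·s⁻²·K⁻¹·mol⁻¹
  (C) [kg·m⁻¹·s⁻¹] · [m³] = kg·m²·s⁻¹
  (D) J·mol⁻¹ = N·m·mol⁻¹ = kg·m²·s⁻²·mol⁻¹
Only (A) matches kg·m²·s⁻²·K⁻¹.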